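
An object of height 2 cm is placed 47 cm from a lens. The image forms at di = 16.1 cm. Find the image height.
hi = (-di/do) × ho = -0.6851 cm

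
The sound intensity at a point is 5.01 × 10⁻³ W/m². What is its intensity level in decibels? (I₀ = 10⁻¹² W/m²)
β = 10·log₁₀(I/I₀) = 97 dB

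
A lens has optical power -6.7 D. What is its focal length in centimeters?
f = 1/P = -14.93 cm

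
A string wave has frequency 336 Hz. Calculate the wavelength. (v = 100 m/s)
λ = v/f = 0.2976 m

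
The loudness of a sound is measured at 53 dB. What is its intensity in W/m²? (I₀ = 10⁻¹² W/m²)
I = I₀·10^(β/10) = 2.00 × 10⁻⁷ W/m²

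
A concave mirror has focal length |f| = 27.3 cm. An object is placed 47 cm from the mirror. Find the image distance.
f = +27.3 cm (concave); 1/di = 1/f − 1/do → di = 65.13 cm (real image, in front of mirror)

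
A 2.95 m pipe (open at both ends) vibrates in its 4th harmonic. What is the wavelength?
λₙ = 2L/n = 1.475 m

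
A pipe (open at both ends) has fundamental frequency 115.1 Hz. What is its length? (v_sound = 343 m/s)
L = v/(2f₁) = 1.49 m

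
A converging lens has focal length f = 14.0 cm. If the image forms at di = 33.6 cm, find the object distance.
1/do = 1/f − 1/di → do = 24 cm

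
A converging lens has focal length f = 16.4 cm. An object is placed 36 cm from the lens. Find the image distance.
1/di = 1/f − 1/do → di = 30.12 cm (real image)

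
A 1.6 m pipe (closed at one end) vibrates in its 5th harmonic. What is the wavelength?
λₙ = 4L/n = 1.28 m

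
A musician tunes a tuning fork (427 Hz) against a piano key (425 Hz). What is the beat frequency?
2 Hz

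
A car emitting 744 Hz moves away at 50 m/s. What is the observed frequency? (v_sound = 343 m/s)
f_obs = f·v/(v + v_s) = 649.3 Hz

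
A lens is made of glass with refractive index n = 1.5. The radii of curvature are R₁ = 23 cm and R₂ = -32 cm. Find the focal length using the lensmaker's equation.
1/f = (n − 1)(1/R₁ − 1/R₂) → f = 26.76 cm (converging lens)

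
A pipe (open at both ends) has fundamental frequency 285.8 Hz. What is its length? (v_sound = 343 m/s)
L = v/(2f₁) = 0.6001 m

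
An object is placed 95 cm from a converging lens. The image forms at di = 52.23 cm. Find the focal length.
1/f = 1/do + 1/di → f = 33.7 cm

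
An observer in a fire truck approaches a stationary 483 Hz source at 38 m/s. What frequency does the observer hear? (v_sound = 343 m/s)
f_obs = f·(v + v_o)/v = 536.5 Hz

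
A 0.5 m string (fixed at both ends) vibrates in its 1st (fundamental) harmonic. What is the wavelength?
λₙ = 2L/n = 1 m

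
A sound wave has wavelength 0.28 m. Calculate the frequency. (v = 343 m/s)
f = v/λ = 1225 Hz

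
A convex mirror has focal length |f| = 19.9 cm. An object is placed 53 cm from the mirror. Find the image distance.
f = −19.9 cm (convex); 1/di = 1/f − 1/do → di = -14.47 cm (virtual image, behind mirror)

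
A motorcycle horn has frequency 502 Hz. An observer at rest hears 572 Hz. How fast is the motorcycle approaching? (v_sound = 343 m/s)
v_s = v·(1 − f/f_obs) = 41.98 m/s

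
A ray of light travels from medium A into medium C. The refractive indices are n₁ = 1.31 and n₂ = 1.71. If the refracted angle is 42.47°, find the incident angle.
sin θ₁ = (n₂/n₁)·sin θ₂ → θ₁ = 61.81°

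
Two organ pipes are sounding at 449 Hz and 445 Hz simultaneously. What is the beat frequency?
4 Hz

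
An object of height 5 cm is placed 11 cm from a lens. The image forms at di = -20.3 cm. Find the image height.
hi = (-di/do) × ho = 9.227 cm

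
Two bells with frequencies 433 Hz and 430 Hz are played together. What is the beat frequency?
3 Hz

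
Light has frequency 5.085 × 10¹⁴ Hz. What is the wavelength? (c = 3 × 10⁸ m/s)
λ = c/f = 590 nm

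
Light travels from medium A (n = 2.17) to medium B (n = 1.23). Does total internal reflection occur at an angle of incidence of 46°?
θc = arcsin(n₂/n₁) = 34.53°; 46° > θc, so yes — total internal reflection.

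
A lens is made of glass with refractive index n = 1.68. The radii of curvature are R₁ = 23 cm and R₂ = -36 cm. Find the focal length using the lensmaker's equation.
1/f = (n − 1)(1/R₁ − 1/R₂) → f = 20.64 cm (converging lens)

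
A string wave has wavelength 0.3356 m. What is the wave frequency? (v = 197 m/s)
f = v/λ = 587 Hz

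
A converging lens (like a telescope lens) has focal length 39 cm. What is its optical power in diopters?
P = 1/f = 2.564 D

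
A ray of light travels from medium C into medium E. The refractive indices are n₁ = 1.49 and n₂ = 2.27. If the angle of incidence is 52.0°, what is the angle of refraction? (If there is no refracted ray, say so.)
sin θ₂ = (n₁/n₂)·sin θ₁ = 0.5172 → θ₂ = 31.15°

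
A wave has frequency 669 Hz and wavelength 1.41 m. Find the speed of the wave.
v = fλ = 943.3 m/s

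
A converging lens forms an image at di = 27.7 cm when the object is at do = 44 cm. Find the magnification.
M = −di/do = -0.6295 (inverted image)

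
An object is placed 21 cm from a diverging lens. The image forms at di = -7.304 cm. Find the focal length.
1/f = 1/do + 1/di → f = -11.2 cm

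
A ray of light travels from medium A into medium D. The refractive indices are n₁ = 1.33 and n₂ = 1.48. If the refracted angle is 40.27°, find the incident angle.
sin θ₁ = (n₂/n₁)·sin θ₂ → θ₁ = 46°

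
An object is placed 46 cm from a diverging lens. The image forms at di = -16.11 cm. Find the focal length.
1/f = 1/do + 1/di → f = -24.79 cm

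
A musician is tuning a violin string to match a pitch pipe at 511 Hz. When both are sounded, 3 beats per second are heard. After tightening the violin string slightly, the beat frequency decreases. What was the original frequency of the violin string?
508 Hz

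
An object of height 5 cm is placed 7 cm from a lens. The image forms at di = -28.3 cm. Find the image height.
hi = (-di/do) × ho = 20.21 cm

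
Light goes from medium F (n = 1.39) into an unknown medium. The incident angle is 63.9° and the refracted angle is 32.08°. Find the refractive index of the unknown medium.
n₂ = n₁·sin θ₁ / sin θ₂ = 2.35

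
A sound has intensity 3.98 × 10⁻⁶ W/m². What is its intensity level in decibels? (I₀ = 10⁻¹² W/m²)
β = 10·log₁₀(I/I₀) = 66 dB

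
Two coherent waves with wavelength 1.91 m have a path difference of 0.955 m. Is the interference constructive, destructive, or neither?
destructive — path difference = 0.5λ, an odd multiple of λ/2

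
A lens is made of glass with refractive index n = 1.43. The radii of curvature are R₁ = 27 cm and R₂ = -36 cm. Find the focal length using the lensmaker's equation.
1/f = (n − 1)(1/R₁ − 1/R₂) → f = 35.88 cm (converging lens)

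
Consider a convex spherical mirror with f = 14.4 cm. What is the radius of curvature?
R = 2|f| = 28.8 cm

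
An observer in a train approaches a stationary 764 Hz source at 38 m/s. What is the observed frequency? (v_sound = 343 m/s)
f_obs = f·(v + v_o)/v = 848.6 Hz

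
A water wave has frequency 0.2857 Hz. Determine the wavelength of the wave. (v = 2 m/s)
λ = v/f = 7 m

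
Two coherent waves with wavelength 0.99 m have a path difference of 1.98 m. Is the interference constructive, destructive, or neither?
constructive — path difference = 2λ, a whole number of wavelengths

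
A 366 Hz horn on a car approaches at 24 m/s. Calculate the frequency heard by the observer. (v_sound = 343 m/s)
f_obs = f·v/(v − v_s) = 393.5 Hz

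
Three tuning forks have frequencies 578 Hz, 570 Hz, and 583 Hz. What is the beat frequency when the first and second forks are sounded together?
8 Hz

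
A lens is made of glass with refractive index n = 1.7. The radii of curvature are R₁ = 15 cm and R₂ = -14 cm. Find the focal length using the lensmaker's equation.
1/f = (n − 1)(1/R₁ − 1/R₂) → f = 10.34 cm (converging lens)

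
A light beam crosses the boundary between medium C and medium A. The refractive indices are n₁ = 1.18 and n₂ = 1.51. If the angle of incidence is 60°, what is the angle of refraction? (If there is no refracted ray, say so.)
sin θ₂ = (n₁/n₂)·sin θ₁ = 0.6768 → θ₂ = 42.59°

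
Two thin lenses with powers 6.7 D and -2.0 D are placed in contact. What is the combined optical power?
P_total = P₁ + P₂ = 4.7 D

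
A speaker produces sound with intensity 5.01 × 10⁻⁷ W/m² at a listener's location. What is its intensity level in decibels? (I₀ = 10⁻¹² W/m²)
β = 10·log₁₀(I/I₀) = 57 dB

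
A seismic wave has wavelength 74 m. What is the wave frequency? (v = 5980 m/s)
f = v/λ = 80.81 Hz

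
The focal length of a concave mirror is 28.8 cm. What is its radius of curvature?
R = 2|f| = 57.6 cm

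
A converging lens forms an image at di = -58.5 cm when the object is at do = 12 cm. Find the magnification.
M = −di/do = 4.875 (upright image)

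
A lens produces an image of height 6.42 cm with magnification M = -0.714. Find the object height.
ho = |hi|/|M| = 8.992 cm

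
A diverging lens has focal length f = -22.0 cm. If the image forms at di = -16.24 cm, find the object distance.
1/do = 1/f − 1/di → do = 62.03 cm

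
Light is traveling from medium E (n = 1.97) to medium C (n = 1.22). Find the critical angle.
θc = arcsin(n₂/n₁) = 38.26°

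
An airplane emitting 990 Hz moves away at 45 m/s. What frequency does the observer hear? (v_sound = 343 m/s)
f_obs = f·v/(v + v_s) = 875.2 Hz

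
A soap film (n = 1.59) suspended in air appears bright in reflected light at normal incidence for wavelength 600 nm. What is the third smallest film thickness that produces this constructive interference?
2nt = (m − ½)λ with m = 3 → t = (m − ½)λ/(2n) = 471.7 nm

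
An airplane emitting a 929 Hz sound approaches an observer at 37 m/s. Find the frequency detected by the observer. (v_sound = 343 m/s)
f_obs = f·v/(v − v_s) = 1041 Hz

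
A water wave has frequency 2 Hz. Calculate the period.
T = 1/f = 0.5 s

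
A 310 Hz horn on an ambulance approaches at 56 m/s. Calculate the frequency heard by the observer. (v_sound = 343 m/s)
f_obs = f·v/(v − v_s) = 370.5 Hz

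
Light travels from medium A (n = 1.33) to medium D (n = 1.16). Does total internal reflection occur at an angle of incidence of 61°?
θc = arcsin(n₂/n₁) = 60.71°; 61° > θc, so yes — total internal reflection.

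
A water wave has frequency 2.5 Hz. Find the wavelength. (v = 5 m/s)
λ = v/f = 2 m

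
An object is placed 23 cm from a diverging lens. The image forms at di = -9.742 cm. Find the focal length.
1/f = 1/do + 1/di → f = -16.9 cm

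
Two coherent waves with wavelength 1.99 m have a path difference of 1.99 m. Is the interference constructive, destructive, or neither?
constructive — path difference = 1λ, a whole number of wavelengths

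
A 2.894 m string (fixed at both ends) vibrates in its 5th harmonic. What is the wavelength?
λₙ = 2L/n = 1.158 m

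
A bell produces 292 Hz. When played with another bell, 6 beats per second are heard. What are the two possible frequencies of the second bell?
f₂ = 292 ± 6 Hz → 298 Hz or 286 Hz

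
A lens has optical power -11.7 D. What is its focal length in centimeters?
f = 1/P = -8.547 cm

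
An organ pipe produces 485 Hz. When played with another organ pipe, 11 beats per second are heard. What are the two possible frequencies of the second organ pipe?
f₂ = 485 ± 11 Hz → 496 Hz or 474 Hz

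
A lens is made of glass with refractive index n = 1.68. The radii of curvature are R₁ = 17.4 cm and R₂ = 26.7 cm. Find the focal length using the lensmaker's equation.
1/f = (n − 1)(1/R₁ − 1/R₂) → f = 73.46 cm (converging lens)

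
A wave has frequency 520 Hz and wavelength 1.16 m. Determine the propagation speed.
v = fλ = 603.2 m/s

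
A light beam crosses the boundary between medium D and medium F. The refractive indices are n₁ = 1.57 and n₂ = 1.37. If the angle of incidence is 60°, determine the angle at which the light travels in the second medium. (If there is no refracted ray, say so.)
sin θ₂ = (n₁/n₂)·sin θ₁ = 0.9925 → θ₂ = 82.96°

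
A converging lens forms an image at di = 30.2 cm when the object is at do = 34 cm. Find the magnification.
M = −di/do = -0.8882 (inverted image)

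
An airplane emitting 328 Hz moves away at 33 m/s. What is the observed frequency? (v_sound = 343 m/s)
f_obs = f·v/(v + v_s) = 299.2 Hz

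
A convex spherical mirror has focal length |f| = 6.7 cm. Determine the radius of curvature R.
R = 2|f| = 13.4 cm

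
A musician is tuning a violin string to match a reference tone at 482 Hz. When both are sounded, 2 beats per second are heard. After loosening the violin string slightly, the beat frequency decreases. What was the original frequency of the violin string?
484 Hz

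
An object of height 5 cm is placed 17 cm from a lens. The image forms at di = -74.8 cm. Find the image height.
hi = (-di/do) × ho = 22 cm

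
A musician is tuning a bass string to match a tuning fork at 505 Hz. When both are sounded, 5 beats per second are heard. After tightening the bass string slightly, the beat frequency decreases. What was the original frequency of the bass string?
500 Hz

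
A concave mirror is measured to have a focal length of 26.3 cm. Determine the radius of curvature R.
R = 2|f| = 52.6 cm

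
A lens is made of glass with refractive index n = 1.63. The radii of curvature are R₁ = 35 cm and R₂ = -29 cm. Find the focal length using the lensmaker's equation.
1/f = (n − 1)(1/R₁ − 1/R₂) → f = 25.17 cm (converging lens)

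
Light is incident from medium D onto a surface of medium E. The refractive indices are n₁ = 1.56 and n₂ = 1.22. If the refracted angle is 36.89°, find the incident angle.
sin θ₁ = (n₂/n₁)·sin θ₂ → θ₁ = 28°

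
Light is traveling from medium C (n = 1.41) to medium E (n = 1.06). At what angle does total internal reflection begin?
θc = arcsin(n₂/n₁) = 48.74°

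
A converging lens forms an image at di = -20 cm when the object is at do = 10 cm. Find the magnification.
M = −di/do = 2 (upright image)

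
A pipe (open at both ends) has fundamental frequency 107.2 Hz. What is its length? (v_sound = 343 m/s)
L = v/(2f₁) = 1.6 m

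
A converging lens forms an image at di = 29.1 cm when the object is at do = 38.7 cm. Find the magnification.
M = −di/do = -0.7519 (inverted image)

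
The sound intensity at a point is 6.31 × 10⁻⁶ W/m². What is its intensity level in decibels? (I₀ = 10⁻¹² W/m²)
β = 10·log₁₀(I/I₀) = 68 dB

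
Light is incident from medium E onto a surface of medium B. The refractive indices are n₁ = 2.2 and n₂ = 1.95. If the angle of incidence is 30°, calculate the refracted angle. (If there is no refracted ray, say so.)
sin θ₂ = (n₁/n₂)·sin θ₁ = 0.5641 → θ₂ = 34.34°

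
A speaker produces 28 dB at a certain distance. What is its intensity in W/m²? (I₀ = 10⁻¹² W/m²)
I = I₀·10^(β/10) = 6.31 × 10⁻¹⁰ W/m²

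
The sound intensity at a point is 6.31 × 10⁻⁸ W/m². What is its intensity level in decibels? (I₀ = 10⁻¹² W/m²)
β = 10·log₁₀(I/I₀) = 48 dB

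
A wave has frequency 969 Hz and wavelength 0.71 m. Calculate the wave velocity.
v = fλ = 688 m/s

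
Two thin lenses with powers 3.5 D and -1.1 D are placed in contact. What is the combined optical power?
P_total = P₁ + P₂ = 2.4 D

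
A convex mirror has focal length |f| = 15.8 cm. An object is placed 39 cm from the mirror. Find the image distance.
f = −15.8 cm (convex); 1/di = 1/f − 1/do → di = -11.24 cm (virtual image, behind mirror)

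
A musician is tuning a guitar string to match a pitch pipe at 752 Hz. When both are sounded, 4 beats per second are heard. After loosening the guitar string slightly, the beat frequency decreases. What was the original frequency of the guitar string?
756 Hz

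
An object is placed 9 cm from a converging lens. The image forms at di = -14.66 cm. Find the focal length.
1/f = 1/do + 1/di → f = 23.31 cm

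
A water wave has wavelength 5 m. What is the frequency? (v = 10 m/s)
f = v/λ = 2 Hz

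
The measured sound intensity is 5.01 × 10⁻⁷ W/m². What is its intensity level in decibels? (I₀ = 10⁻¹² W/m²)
β = 10·log₁₀(I/I₀) = 57 dB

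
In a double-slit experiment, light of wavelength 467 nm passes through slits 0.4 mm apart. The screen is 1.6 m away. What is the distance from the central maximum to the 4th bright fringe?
y = mλL/d = 7.472 mm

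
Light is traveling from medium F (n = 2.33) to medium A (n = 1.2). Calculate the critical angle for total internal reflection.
θc = arcsin(n₂/n₁) = 31°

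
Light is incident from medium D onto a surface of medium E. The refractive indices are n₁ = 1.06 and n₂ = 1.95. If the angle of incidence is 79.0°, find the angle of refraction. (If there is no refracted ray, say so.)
sin θ₂ = (n₁/n₂)·sin θ₁ = 0.5336 → θ₂ = 32.25°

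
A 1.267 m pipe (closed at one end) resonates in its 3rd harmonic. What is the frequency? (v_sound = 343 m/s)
fₙ = nv/(4L) = 203 Hz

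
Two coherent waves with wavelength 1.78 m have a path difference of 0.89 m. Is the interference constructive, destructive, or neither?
destructive — path difference = 0.5λ, an odd multiple of λ/2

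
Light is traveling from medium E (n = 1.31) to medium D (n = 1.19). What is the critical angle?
θc = arcsin(n₂/n₁) = 65.28°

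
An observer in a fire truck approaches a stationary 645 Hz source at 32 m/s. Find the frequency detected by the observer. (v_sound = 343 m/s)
f_obs = f·(v + v_o)/v = 705.2 Hz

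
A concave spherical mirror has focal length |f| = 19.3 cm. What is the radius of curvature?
R = 2|f| = 38.6 cm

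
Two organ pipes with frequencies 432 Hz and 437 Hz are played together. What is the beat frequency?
5 Hz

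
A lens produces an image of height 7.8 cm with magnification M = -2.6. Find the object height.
ho = |hi|/|M| = 3 cm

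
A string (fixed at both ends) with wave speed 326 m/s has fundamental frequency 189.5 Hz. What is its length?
L = v/(2f₁) = 0.8602 m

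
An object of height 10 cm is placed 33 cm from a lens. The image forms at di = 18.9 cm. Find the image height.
hi = (-di/do) × ho = -5.727 cm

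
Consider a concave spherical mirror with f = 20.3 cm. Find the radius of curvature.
R = 2|f| = 40.6 cm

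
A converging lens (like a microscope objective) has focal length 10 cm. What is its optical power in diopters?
P = 1/f = 10 D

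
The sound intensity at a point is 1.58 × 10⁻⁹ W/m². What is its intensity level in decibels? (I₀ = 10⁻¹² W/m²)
β = 10·log₁₀(I/I₀) = 31.99 dB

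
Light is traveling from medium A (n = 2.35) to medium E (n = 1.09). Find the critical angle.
θc = arcsin(n₂/n₁) = 27.63°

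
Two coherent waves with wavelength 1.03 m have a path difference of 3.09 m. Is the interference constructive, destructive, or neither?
constructive — path difference = 3λ, a whole number of wavelengths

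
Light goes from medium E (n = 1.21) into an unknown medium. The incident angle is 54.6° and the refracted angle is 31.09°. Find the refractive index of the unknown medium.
n₂ = n₁·sin θ₁ / sin θ₂ = 1.91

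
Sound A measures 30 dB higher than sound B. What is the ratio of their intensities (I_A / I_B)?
I_A/I_B = 10^(Δβ/10) = 1000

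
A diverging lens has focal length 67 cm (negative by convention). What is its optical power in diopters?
P = 1/f = -1.493 D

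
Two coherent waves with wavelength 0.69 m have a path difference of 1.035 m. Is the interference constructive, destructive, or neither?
destructive — path difference = 1.5λ, an odd multiple of λ/2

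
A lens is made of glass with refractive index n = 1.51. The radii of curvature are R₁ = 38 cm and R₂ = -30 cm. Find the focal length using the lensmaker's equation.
1/f = (n − 1)(1/R₁ − 1/R₂) → f = 32.87 cm (converging lens)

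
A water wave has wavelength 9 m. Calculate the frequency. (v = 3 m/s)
f = v/λ = 0.3333 Hz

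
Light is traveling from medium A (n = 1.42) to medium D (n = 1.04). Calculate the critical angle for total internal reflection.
θc = arcsin(n₂/n₁) = 47.09°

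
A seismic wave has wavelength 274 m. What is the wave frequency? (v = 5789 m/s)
f = v/λ = 21.13 Hz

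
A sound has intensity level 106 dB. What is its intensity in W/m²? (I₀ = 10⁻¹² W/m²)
I = I₀·10^(β/10) = 3.98 × 10⁻² W/m²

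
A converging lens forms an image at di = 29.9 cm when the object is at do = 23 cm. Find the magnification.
M = −di/do = -1.3 (inverted image)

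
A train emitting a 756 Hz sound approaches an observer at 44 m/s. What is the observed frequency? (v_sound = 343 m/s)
f_obs = f·v/(v − v_s) = 867.3 Hz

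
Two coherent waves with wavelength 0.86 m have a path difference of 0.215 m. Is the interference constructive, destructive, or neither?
neither (partial) — path difference = 0.25λ, neither a whole number of wavelengths nor an odd multiple of λ/2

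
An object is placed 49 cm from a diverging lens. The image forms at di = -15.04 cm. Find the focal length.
1/f = 1/do + 1/di → f = -21.7 cm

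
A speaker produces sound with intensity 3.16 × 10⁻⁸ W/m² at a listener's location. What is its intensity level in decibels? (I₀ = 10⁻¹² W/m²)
β = 10·log₁₀(I/I₀) = 45 dB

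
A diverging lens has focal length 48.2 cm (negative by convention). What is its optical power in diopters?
P = 1/f = -2.075 D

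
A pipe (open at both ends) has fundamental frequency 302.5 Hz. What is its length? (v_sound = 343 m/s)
L = v/(2f₁) = 0.5669 m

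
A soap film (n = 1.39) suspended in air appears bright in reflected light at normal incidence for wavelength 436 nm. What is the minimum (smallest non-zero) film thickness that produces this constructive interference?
2nt = (m − ½)λ with m = 1 → t = (m − ½)λ/(2n) = 78.42 nm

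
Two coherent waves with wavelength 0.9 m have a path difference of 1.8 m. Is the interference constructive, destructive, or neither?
constructive — path difference = 2λ, a whole number of wavelengths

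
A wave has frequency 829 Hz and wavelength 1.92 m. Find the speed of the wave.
v = fλ = 1592 m/s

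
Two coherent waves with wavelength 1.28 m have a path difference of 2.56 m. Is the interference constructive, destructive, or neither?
constructive — path difference = 2λ, a whole number of wavelengths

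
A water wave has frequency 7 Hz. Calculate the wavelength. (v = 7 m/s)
λ = v/f = 1 m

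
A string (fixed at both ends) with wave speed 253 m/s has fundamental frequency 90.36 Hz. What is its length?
L = v/(2f₁) = 1.4 m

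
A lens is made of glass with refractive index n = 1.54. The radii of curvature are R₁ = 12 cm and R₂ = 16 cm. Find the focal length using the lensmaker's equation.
1/f = (n − 1)(1/R₁ − 1/R₂) → f = 88.89 cm (converging lens)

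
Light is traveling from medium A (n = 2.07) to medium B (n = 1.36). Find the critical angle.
θc = arcsin(n₂/n₁) = 41.07°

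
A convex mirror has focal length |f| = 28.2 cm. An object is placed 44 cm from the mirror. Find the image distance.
f = −28.2 cm (convex); 1/di = 1/f − 1/do → di = -17.19 cm (virtual image, behind mirror)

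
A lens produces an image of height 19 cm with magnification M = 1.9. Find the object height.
ho = |hi|/|M| = 10 cm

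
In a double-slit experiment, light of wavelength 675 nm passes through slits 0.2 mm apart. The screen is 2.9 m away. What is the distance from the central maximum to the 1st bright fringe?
y = mλL/d = 9.787 mm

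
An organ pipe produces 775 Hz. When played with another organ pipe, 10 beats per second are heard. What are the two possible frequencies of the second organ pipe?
f₂ = 775 ± 10 Hz → 785 Hz or 765 Hz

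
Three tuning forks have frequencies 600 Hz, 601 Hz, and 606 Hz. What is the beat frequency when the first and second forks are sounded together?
1 Hz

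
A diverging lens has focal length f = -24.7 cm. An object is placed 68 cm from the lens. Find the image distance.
1/di = 1/f − 1/do → di = -18.12 cm (virtual image)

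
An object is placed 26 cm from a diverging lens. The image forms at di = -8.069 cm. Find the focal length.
1/f = 1/do + 1/di → f = -11.7 cm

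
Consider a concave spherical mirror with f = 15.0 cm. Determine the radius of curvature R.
R = 2|f| = 30 cm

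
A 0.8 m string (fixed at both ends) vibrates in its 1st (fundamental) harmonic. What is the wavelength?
λₙ = 2L/n = 1.6 m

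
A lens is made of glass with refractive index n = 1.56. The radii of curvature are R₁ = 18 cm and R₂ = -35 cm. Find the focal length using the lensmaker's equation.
1/f = (n − 1)(1/R₁ − 1/R₂) → f = 21.23 cm (converging lens)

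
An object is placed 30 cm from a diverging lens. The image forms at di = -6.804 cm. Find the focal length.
1/f = 1/do + 1/di → f = -8.8 cm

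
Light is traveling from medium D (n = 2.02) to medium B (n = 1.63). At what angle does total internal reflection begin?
θc = arcsin(n₂/n₁) = 53.8°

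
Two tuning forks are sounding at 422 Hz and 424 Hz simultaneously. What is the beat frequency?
2 Hz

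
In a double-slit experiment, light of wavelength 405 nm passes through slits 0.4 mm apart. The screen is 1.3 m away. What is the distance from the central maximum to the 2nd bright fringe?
y = mλL/d = 2.633 mm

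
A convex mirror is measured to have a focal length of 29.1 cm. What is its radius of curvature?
R = 2|f| = 58.2 cm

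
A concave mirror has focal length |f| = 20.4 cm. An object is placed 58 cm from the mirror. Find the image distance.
f = +20.4 cm (concave); 1/di = 1/f − 1/do → di = 31.47 cm (real image, in front of mirror)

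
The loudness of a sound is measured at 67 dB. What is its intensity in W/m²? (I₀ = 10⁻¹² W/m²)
I = I₀·10^(β/10) = 5.01 × 10⁻⁶ W/m²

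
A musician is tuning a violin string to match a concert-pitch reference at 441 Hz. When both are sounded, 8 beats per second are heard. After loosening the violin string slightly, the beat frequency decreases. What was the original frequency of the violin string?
449 Hz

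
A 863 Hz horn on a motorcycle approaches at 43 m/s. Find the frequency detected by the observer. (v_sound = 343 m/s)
f_obs = f·v/(v − v_s) = 986.7 Hz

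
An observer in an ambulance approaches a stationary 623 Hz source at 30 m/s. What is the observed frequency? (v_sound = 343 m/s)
f_obs = f·(v + v_o)/v = 677.5 Hz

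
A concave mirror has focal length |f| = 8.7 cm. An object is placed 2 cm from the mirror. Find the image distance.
f = +8.7 cm (concave); 1/di = 1/f − 1/do → di = -2.597 cm (virtual image, behind mirror)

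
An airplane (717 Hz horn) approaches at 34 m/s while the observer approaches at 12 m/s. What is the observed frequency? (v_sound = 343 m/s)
f_obs = f·(v + v_o)/(v − v_s) = 823.7 Hz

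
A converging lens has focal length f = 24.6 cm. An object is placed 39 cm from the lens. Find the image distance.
1/di = 1/f − 1/do → di = 66.62 cm (real image)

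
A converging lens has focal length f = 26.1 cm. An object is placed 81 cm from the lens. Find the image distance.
1/di = 1/f − 1/do → di = 38.51 cm (real image)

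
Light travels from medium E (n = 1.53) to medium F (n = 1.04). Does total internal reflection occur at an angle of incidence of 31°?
θc = arcsin(n₂/n₁) = 42.82°; 31° < θc, so no — the ray refracts.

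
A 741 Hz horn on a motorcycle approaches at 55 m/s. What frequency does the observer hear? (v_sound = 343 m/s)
f_obs = f·v/(v − v_s) = 882.5 Hz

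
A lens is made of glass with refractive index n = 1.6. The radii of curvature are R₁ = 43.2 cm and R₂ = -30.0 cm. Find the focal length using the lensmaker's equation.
1/f = (n − 1)(1/R₁ − 1/R₂) → f = 29.51 cm (converging lens)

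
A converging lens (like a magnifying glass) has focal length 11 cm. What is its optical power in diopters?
P = 1/f = 9.091 D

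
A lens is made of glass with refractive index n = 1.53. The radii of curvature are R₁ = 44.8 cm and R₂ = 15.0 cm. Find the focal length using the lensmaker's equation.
1/f = (n − 1)(1/R₁ − 1/R₂) → f = -42.55 cm (diverging lens)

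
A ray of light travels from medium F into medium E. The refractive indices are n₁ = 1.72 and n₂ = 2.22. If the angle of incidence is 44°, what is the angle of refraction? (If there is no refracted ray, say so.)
sin θ₂ = (n₁/n₂)·sin θ₁ = 0.5382 → θ₂ = 32.56°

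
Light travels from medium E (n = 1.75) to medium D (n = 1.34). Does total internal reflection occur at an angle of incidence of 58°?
θc = arcsin(n₂/n₁) = 49.97°; 58° > θc, so yes — total internal reflection.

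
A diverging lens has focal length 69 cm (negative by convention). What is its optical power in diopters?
P = 1/f = -1.449 D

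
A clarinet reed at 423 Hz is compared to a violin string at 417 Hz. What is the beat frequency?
6 Hz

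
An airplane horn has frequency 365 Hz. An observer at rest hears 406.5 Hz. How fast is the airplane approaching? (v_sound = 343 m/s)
v_s = v·(1 − f/f_obs) = 35.02 m/s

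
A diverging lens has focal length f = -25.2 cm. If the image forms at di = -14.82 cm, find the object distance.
1/do = 1/f − 1/di → do = 35.98 cm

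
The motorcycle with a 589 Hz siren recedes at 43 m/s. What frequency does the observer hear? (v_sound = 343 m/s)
f_obs = f·v/(v + v_s) = 523.4 Hz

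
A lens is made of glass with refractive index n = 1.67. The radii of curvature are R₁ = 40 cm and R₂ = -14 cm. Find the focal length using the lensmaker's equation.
1/f = (n − 1)(1/R₁ − 1/R₂) → f = 15.48 cm (converging lens)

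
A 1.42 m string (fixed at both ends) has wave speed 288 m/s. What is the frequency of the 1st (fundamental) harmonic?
fₙ = nv/(2L) = 101.4 Hz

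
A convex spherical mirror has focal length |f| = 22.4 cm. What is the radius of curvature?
R = 2|f| = 44.8 cm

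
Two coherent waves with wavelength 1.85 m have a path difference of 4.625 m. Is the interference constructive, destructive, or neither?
destructive — path difference = 2.5λ, an odd multiple of λ/2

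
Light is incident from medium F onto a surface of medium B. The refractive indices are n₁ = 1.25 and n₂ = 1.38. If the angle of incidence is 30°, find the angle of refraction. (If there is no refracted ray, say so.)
sin θ₂ = (n₁/n₂)·sin θ₁ = 0.4529 → θ₂ = 26.93°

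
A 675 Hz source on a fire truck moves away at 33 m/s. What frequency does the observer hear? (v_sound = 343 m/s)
f_obs = f·v/(v + v_s) = 615.8 Hz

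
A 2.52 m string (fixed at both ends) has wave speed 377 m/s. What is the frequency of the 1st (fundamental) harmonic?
fₙ = nv/(2L) = 74.8 Hz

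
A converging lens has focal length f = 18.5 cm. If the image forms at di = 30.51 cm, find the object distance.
1/do = 1/f − 1/di → do = 47 cm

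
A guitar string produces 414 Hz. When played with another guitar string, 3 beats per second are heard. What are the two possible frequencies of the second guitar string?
f₂ = 414 ± 3 Hz → 417 Hz or 411 Hz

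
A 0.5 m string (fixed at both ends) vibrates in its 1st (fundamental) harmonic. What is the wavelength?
λₙ = 2L/n = 1 m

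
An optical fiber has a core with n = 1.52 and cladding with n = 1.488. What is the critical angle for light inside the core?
θc = arcsin(n_cladding/n_core) = 78.22°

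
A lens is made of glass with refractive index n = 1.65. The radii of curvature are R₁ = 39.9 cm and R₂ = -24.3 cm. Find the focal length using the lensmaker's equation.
1/f = (n − 1)(1/R₁ − 1/R₂) → f = 23.23 cm (converging lens)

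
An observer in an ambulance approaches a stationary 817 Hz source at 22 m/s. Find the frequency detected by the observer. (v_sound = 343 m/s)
f_obs = f·(v + v_o)/v = 869.4 Hz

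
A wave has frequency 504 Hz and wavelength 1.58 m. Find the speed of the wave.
v = fλ = 796.3 m/s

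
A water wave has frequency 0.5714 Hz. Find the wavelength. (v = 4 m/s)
λ = v/f = 7 m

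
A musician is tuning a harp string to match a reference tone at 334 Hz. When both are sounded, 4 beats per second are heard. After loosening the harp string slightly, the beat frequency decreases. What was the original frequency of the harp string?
338 Hz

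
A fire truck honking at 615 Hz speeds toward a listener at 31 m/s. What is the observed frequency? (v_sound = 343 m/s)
f_obs = f·v/(v − v_s) = 676.1 Hz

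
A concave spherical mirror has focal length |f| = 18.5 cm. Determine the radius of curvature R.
R = 2|f| = 37 cm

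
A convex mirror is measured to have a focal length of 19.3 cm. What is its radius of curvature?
R = 2|f| = 38.6 cm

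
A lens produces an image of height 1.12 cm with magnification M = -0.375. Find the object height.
ho = |hi|/|M| = 2.987 cm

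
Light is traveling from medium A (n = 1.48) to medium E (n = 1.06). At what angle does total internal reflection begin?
θc = arcsin(n₂/n₁) = 45.74°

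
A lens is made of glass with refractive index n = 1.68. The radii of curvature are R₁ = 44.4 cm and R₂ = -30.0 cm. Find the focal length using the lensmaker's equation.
1/f = (n − 1)(1/R₁ − 1/R₂) → f = 26.33 cm (converging lens)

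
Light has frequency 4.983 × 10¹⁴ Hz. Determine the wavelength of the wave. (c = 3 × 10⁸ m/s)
λ = c/f = 602 nm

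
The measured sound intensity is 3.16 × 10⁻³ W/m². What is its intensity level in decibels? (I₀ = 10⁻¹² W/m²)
β = 10·log₁₀(I/I₀) = 95 dB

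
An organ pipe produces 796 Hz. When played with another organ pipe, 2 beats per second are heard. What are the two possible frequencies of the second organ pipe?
f₂ = 796 ± 2 Hz → 798 Hz or 794 Hz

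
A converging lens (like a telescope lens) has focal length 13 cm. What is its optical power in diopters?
P = 1/f = 7.692 D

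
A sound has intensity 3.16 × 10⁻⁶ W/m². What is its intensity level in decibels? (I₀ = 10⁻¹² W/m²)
β = 10·log₁₀(I/I₀) = 65 dB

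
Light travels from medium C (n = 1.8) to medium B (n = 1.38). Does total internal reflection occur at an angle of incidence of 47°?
θc = arcsin(n₂/n₁) = 50.06°; 47° < θc, so no — the ray refracts.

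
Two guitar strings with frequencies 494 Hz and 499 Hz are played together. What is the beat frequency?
5 Hz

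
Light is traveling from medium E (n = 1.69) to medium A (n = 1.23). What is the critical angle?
θc = arcsin(n₂/n₁) = 46.7°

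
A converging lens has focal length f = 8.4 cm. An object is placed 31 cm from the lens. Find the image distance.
1/di = 1/f − 1/do → di = 11.52 cm (real image)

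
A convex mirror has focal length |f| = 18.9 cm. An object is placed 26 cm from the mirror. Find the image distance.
f = −18.9 cm (convex); 1/di = 1/f − 1/do → di = -10.94 cm (virtual image, behind mirror)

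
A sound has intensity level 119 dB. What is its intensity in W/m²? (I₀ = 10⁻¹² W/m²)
I = I₀·10^(β/10) = 7.94 × 10⁻¹ W/m²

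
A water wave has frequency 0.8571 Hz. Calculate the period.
T = 1/f = 1.167 s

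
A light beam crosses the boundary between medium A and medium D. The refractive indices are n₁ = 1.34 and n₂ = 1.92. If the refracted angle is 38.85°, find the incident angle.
sin θ₁ = (n₂/n₁)·sin θ₂ → θ₁ = 64°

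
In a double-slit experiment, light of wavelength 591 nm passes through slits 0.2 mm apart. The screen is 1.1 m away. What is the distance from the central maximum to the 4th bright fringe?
y = mλL/d = 13 mm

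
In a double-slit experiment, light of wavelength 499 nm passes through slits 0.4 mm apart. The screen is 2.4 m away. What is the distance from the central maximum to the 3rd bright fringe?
y = mλL/d = 8.982 mm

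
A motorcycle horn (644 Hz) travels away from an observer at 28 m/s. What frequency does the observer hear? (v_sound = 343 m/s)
f_obs = f·v/(v + v_s) = 595.4 Hz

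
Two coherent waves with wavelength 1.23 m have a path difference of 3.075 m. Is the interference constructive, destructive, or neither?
destructive — path difference = 2.5λ, an odd multiple of λ/2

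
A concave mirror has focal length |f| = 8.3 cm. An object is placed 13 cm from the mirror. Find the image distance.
f = +8.3 cm (concave); 1/di = 1/f − 1/do → di = 22.96 cm (real image, in front of mirror)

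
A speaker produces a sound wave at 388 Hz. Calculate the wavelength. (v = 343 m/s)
λ = v/f = 0.884 m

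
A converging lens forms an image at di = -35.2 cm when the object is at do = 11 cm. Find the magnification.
M = −di/do = 3.2 (upright image)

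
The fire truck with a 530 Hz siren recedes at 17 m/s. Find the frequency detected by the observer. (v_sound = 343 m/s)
f_obs = f·v/(v + v_s) = 505 Hz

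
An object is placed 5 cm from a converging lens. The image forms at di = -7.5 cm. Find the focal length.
1/f = 1/do + 1/di → f = 15 cm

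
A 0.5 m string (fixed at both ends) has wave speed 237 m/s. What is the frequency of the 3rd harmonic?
fₙ = nv/(2L) = 711 Hz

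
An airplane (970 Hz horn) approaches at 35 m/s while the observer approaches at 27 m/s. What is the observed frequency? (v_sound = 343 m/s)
f_obs = f·(v + v_o)/(v − v_s) = 1165 Hz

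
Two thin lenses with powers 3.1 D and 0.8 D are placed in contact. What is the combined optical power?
P_total = P₁ + P₂ = 3.9 D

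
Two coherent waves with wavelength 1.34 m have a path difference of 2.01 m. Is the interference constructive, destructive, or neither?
destructive — path difference = 1.5λ, an odd multiple of λ/2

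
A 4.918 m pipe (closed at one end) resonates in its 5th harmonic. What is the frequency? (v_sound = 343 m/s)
fₙ = nv/(4L) = 87.18 Hz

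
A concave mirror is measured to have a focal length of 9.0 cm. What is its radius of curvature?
R = 2|f| = 18 cm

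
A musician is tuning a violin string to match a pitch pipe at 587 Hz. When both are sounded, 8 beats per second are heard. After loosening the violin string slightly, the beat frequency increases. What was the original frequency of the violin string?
579 Hz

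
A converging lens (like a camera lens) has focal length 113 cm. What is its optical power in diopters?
P = 1/f = 0.885 D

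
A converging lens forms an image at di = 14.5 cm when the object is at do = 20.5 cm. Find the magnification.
M = −di/do = -0.7073 (inverted image)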